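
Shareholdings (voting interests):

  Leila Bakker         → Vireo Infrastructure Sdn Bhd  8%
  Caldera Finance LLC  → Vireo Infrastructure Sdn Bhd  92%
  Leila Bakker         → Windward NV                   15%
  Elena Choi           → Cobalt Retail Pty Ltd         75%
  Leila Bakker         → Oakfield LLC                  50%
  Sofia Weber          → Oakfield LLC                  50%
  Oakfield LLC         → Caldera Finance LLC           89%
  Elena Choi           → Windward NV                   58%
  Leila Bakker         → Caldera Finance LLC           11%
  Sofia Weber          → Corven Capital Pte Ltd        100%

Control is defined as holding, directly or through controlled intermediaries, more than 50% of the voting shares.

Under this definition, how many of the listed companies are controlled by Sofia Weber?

Sofia holds 100% of Corven, so Sofia controls Corven.
No other company's threshold is met.
Sofia controls 1 company.

1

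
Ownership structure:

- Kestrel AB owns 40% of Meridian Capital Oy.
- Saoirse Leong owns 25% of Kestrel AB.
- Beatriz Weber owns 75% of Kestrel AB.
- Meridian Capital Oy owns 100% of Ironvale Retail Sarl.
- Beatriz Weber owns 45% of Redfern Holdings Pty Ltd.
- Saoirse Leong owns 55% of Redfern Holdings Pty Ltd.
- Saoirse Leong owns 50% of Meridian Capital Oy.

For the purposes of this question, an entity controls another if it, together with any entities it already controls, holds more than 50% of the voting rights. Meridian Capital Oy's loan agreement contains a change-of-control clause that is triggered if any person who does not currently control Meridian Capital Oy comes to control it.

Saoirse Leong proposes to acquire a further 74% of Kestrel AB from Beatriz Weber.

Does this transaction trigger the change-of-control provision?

Yes

The purchase adds only to Saoirse's holdings (Beatriz's stake shrinks), so Saoirse is the only person who could newly come to control Meridian.
Saoirse holds 55% of Redfern, so Saoirse controls Redfern.
In Meridian, Saoirse's side holds only 50%, not > 50%.
So before the transaction, Saoirse does not control Meridian.
After the purchase, Saoirse's direct stake in Kestrel rises to 25% + 74% = 99%, and Beatriz's stake falls to 1%.
Saoirse holds 99% of Kestrel, so Saoirse controls Kestrel.
Saoirse and Kestrel together hold 50% + 40% = 90% of Meridian, so Saoirse controls Meridian.
Saoirse did not control Meridian before and does after, so the clause is triggered.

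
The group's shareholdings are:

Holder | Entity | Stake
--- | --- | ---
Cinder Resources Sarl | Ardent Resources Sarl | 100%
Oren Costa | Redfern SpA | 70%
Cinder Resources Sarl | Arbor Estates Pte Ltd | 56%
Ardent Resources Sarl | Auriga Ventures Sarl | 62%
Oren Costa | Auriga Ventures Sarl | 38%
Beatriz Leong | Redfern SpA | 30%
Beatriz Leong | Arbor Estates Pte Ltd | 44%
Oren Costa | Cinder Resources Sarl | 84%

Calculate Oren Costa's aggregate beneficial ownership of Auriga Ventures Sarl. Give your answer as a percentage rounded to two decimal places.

90.08%

Oren reaches Auriga along 2 paths.
Via Cinder → Ardent: 84% × 100% × 62% = 52.08%.
Direct stake: 38% = 38%.
Total: 52.08% + 38% = 90.08%.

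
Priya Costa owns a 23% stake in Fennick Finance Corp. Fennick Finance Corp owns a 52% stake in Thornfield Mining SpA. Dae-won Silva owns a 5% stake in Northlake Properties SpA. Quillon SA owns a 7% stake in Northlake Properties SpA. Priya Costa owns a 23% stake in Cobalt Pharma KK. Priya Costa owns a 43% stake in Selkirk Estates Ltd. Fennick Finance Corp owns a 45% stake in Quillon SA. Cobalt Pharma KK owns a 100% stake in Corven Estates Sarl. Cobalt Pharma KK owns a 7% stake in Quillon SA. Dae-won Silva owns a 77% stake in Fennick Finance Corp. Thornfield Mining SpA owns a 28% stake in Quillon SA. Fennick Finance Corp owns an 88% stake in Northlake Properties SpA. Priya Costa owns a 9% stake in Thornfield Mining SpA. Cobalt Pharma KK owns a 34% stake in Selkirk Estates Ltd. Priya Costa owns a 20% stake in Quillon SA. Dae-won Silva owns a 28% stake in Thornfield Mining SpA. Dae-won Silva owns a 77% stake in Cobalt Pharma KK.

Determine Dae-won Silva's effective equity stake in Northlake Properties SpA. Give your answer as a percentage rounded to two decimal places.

76.90%

Dae-won reaches Northlake along 6 paths.
Direct stake: 5% = 5%.
Via Fennick: 77% × 88% = 67.76%.
Via Fennick → Quillon: 77% × 45% × 7% = 2.4255%.
Via Thornfield → Quillon: 28% × 28% × 7% = 0.5488%.
Via Fennick → Thornfield → Quillon: 77% × 52% × 28% × 7% = 0.784784%.
Via Cobalt → Quillon: 77% × 7% × 7% = 0.3773%.
Total: 5% + 67.76% + 2.4255% + 0.5488% + 0.784784% + 0.3773% = 76.896384%.
Rounded: 76.90%.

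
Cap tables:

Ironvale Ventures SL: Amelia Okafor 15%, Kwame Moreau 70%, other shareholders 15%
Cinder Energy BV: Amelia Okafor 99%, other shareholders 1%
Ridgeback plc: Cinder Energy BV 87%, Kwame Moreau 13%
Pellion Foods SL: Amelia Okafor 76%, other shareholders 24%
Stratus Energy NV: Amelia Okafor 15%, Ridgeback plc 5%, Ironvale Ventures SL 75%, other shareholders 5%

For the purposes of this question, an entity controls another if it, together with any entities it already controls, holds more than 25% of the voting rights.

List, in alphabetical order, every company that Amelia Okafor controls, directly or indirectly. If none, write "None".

Cinder Energy BV, Pellion Foods SL, Ridgeback plc

Amelia holds 99% of Cinder, so Amelia controls Cinder.
Cinder holds 87% of Ridgeback, so Amelia controls Ridgeback.
Amelia holds 76% of Pellion, so Amelia controls Pellion.
No other company's threshold is met.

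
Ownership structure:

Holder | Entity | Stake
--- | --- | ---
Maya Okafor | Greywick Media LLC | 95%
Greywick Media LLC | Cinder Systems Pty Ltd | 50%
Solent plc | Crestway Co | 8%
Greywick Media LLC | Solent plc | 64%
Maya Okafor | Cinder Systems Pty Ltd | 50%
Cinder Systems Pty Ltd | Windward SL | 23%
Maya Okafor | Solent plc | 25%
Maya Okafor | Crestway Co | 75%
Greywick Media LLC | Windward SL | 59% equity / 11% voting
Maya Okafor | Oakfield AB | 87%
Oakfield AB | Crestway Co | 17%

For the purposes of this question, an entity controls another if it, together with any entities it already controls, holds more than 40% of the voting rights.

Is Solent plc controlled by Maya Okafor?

Maya holds 95% of Greywick, so Maya controls Greywick.
Maya and Greywick together hold 25% + 64% = 89% of Solent, so Maya controls Solent.

Yes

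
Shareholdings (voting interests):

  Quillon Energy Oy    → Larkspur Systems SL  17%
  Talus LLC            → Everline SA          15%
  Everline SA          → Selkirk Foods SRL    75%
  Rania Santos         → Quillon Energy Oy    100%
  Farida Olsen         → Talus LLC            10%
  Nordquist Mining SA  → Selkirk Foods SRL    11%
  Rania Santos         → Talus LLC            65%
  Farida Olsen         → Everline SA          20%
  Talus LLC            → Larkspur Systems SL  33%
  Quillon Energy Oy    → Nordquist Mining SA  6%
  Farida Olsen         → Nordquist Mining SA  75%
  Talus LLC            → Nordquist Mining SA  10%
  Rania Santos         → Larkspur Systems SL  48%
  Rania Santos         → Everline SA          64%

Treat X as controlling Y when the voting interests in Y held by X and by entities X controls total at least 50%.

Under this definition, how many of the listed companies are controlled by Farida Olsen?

1

Farida holds 75% of Nordquist, so Farida controls Nordquist.
No other company's threshold is met.
Farida controls 1 company.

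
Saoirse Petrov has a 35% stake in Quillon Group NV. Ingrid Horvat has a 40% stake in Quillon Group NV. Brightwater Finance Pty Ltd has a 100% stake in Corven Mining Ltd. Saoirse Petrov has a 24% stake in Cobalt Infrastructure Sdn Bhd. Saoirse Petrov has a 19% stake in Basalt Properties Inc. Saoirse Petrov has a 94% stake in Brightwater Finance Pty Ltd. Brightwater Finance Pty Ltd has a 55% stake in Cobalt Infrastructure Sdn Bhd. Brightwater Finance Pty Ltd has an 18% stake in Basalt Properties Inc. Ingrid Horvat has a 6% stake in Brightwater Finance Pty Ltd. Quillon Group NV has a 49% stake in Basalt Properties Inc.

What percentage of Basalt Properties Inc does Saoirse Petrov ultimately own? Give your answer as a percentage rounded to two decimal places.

53.07%

Saoirse reaches Basalt along 3 paths.
Via Brightwater: 94% × 18% = 16.92%.
Via Quillon: 35% × 49% = 17.15%.
Direct stake: 19% = 19%.
Total: 16.92% + 17.15% + 19% = 53.07%.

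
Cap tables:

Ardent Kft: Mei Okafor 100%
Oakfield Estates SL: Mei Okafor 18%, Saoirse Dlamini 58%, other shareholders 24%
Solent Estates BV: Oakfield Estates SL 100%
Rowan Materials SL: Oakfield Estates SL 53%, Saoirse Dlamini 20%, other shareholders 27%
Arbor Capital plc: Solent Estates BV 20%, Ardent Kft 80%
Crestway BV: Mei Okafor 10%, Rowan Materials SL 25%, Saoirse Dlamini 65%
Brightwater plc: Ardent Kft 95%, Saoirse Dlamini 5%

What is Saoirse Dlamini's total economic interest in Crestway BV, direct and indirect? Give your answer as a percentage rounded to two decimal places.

77.69%

Saoirse reaches Crestway along 3 paths.
Via Oakfield → Rowan: 58% × 53% × 25% = 7.685%.
Via Rowan: 20% × 25% = 5%.
Direct stake: 65% = 65%.
Total: 7.685% + 5% + 65% = 77.685%.
Rounded: 77.69%.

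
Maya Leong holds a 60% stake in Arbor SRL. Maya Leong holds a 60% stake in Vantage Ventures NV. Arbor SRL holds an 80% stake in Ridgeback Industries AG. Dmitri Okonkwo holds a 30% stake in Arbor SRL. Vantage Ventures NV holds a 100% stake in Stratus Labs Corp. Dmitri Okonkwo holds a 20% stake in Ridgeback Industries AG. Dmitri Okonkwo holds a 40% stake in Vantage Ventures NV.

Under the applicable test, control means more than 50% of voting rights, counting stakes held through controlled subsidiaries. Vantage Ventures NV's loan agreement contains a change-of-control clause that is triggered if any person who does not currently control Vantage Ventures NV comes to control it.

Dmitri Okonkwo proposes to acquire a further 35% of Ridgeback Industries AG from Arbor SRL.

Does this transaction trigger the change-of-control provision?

No

The purchase adds only to Dmitri's holdings (Arbor's stake shrinks), so Dmitri is the only person who could newly come to control Vantage.
Dmitri's largest direct stake is 40% in Vantage, which does not meet the threshold, so Dmitri controls no company.
In Vantage, Dmitri's side holds only 40%, not > 50%.
So before the transaction, Dmitri does not control Vantage.
After the purchase, Dmitri's direct stake in Ridgeback rises to 20% + 35% = 55%, and Arbor's stake falls to 45%.
Dmitri holds 55% of Ridgeback, so Dmitri controls Ridgeback.
After the transaction, Dmitri's side holds 40% of Vantage, not > 50%, so Dmitri still does not control Vantage.
No new person acquires control, so the clause is not triggered.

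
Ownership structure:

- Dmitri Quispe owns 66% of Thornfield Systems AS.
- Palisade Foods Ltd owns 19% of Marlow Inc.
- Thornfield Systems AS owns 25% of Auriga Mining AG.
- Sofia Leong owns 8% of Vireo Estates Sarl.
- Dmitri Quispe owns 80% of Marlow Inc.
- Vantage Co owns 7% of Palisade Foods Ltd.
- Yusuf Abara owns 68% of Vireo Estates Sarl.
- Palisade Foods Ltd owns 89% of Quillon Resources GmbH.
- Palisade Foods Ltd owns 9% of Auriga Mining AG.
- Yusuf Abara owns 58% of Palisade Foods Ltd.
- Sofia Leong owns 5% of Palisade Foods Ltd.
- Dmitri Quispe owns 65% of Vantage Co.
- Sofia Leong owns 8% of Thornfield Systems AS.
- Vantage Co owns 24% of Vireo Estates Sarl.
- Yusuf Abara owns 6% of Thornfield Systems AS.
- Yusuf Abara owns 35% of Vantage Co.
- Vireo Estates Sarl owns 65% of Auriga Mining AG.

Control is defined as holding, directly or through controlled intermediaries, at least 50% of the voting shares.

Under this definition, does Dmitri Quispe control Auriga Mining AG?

No

Dmitri holds 66% of Thornfield, so Dmitri controls Thornfield.
Dmitri holds 65% of Vantage, so Dmitri controls Vantage.
Dmitri holds 80% of Marlow, so Dmitri controls Marlow.
In Auriga, Dmitri's side holds only 25%, not ≥ 50%.
So Dmitri does not control Auriga.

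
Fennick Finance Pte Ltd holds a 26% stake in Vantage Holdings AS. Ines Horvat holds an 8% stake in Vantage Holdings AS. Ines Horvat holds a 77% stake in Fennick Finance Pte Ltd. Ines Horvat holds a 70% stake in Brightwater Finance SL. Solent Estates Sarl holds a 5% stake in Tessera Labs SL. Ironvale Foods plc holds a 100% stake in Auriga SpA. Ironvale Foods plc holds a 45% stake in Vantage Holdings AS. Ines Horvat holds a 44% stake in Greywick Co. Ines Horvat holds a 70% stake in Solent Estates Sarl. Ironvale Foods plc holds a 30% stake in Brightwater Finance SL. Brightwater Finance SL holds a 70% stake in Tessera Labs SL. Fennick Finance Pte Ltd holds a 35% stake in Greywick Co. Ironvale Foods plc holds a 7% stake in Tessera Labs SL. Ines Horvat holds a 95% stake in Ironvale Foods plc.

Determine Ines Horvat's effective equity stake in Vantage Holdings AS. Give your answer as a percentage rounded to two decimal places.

Ines reaches Vantage along 3 paths.
Via Ironvale: 95% × 45% = 42.75%.
Direct stake: 8% = 8%.
Via Fennick: 77% × 26% = 20.02%.
Total: 42.75% + 8% + 20.02% = 70.77%.

70.77%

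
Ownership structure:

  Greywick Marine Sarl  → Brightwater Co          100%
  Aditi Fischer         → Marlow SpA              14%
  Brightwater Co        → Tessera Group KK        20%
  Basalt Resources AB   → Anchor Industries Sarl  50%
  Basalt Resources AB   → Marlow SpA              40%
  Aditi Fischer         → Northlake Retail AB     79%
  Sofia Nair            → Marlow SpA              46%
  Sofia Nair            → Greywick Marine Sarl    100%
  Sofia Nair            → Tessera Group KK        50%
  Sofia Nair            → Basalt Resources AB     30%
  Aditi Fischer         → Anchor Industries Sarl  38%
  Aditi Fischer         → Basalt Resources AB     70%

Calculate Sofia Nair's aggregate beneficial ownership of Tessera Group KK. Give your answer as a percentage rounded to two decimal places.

Sofia reaches Tessera along 2 paths.
Direct stake: 50% = 50%.
Via Greywick → Brightwater: 100% × 100% × 20% = 20%.
Total: 50% + 20% = 70%.
Rounded: 70.00%.

70.00%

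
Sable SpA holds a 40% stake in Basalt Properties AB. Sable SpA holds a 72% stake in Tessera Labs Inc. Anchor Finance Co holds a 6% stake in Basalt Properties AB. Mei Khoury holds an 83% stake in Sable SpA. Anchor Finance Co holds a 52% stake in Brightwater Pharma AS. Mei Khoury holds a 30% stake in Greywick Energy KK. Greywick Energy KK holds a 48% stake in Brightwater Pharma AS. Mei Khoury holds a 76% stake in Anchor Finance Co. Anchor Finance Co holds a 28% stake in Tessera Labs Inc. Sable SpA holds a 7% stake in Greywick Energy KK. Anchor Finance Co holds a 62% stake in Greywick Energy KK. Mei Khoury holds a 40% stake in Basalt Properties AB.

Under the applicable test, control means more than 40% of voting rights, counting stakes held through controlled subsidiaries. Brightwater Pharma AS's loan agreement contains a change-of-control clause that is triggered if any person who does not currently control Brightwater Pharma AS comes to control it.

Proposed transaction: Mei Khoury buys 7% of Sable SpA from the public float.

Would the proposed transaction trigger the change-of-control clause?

The purchase changes only Mei's holdings, so Mei is the only person who could newly come to control Brightwater.
Mei holds 83% of Sable, so Mei controls Sable.
Mei holds 76% of Anchor, so Mei controls Anchor.
Mei and Sable and Anchor together hold 30% + 7% + 62% = 99% of Greywick, so Mei controls Greywick.
Greywick and Anchor together hold 48% + 52% = 100% of Brightwater, so Mei controls Brightwater.
So Mei already controls Brightwater before the transaction.
After the purchase, Mei's direct stake in Sable rises to 83% + 7% = 90%.
Mei controlled Brightwater already, so this is not a new person acquiring control; every other person's position is unchanged or reduced.
No new person acquires control, so the clause is not triggered.

No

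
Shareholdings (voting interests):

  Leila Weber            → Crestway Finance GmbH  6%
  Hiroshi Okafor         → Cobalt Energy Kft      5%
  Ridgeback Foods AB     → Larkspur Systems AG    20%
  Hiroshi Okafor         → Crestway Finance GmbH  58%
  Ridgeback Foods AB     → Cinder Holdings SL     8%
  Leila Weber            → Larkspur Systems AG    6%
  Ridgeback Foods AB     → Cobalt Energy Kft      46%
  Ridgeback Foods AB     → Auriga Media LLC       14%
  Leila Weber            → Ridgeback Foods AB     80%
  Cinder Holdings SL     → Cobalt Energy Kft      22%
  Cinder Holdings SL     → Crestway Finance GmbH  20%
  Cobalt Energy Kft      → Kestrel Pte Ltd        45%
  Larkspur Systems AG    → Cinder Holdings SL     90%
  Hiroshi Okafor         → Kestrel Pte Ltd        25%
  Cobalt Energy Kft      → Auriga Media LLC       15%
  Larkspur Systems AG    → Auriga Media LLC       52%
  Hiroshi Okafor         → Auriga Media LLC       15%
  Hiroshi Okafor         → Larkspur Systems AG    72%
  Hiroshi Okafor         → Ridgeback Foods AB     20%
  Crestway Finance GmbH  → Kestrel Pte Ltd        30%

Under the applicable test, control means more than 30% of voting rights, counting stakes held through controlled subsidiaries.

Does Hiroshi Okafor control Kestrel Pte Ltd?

Yes

Hiroshi holds 72% of Larkspur, so Hiroshi controls Larkspur.
Larkspur holds 90% of Cinder, so Hiroshi controls Cinder.
Cinder and Hiroshi together hold 20% + 58% = 78% of Crestway, so Hiroshi controls Crestway.
Hiroshi and Crestway together hold 25% + 30% = 55% of Kestrel, so Hiroshi controls Kestrel.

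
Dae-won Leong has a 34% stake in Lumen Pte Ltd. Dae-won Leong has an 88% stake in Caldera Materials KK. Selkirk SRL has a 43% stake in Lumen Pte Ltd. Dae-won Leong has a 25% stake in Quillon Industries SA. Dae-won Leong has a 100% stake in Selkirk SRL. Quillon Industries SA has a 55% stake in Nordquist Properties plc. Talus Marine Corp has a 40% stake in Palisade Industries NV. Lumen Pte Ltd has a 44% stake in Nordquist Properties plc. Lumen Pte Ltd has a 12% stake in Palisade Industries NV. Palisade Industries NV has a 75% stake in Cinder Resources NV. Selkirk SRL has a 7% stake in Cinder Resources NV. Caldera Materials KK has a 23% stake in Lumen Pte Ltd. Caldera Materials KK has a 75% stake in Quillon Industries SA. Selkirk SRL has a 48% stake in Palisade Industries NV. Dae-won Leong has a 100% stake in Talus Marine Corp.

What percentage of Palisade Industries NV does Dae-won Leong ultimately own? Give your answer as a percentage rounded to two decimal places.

99.67%

Dae-won reaches Palisade along 5 paths.
Via Talus: 100% × 40% = 40%.
Via Lumen: 34% × 12% = 4.08%.
Via Caldera → Lumen: 88% × 23% × 12% = 2.4288%.
Via Selkirk → Lumen: 100% × 43% × 12% = 5.16%.
Via Selkirk: 100% × 48% = 48%.
Total: 40% + 4.08% + 2.4288% + 5.16% + 48% = 99.6688%.
Rounded: 99.67%.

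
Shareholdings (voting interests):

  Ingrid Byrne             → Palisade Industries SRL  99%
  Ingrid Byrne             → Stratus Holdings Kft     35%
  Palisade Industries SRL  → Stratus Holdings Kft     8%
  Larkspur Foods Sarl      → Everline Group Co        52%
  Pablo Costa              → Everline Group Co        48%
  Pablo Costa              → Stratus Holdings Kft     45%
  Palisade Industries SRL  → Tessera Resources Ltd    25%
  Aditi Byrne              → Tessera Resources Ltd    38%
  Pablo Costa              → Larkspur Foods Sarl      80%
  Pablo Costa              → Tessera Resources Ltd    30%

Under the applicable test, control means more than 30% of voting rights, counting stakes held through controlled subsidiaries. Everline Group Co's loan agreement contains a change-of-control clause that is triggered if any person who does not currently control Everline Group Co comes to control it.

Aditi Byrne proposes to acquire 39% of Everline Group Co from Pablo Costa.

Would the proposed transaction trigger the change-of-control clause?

Yes

The purchase adds only to Aditi's holdings (Pablo's stake shrinks), so Aditi is the only person who could newly come to control Everline.
Aditi holds 38% of Tessera, so Aditi controls Tessera.
Neither Aditi nor any entity Aditi controls holds any voting interest in Everline.
So before the transaction, Aditi does not control Everline.
After the purchase, Aditi holds 39% of Everline directly, and Pablo's stake falls to 9%.
Aditi holds 39% of Everline, so Aditi controls Everline.
Aditi did not control Everline before and does after, so the clause is triggered.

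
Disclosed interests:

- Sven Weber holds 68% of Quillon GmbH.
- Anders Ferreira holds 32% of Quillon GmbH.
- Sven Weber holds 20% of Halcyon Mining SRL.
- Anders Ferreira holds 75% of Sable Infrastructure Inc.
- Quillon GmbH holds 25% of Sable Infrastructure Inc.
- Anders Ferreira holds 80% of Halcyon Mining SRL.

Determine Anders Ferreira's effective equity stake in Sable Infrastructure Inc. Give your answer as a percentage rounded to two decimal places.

Anders reaches Sable along 2 paths.
Direct stake: 75% = 75%.
Via Quillon: 32% × 25% = 8%.
Total: 75% + 8% = 83%.
Rounded: 83.00%.

83.00%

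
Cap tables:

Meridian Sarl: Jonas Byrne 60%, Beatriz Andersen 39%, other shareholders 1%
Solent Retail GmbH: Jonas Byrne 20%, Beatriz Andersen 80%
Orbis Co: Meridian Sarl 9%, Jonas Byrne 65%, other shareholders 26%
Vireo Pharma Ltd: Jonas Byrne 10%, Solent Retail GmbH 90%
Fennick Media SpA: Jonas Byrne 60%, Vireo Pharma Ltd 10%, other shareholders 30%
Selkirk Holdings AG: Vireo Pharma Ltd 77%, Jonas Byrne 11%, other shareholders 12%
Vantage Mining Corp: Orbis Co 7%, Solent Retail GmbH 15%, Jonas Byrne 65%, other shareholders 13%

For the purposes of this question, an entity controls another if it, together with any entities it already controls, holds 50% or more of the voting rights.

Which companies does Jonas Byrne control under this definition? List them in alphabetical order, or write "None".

Jonas holds 60% of Meridian, so Jonas controls Meridian.
Meridian and Jonas together hold 9% + 65% = 74% of Orbis, so Jonas controls Orbis.
Jonas holds 60% of Fennick, so Jonas controls Fennick.
Orbis and Jonas together hold 7% + 65% = 72% of Vantage, so Jonas controls Vantage.
No other company's threshold is met.

Fennick Media SpA, Meridian Sarl, Orbis Co, Vantage Mining Corp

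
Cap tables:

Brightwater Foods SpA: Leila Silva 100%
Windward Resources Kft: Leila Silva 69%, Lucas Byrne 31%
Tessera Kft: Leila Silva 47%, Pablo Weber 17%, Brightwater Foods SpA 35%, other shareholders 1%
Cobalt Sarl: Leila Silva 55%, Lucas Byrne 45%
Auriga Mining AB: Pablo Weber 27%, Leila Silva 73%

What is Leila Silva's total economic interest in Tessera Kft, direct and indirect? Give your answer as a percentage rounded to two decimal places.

82.00%

Leila reaches Tessera along 2 paths.
Direct stake: 47% = 47%.
Via Brightwater: 100% × 35% = 35%.
Total: 47% + 35% = 82%.
Rounded: 82.00%.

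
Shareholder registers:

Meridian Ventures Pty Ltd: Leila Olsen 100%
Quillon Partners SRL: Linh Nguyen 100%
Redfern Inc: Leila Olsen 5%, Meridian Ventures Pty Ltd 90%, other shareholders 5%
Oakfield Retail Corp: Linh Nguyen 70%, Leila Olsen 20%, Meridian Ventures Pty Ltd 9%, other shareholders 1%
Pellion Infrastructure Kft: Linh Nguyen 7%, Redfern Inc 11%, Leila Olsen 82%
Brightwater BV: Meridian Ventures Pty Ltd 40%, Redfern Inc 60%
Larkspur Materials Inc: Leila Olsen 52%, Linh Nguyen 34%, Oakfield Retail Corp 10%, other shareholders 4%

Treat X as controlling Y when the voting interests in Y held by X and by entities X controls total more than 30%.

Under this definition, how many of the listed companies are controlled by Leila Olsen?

Leila holds 100% of Meridian, so Leila controls Meridian.
Leila and Meridian together hold 5% + 90% = 95% of Redfern, so Leila controls Redfern.
Redfern and Leila together hold 11% + 82% = 93% of Pellion, so Leila controls Pellion.
Meridian and Redfern together hold 40% + 60% = 100% of Brightwater, so Leila controls Brightwater.
Leila holds 52% of Larkspur, so Leila controls Larkspur.
No other company's threshold is met.
Leila controls 5 companies.

5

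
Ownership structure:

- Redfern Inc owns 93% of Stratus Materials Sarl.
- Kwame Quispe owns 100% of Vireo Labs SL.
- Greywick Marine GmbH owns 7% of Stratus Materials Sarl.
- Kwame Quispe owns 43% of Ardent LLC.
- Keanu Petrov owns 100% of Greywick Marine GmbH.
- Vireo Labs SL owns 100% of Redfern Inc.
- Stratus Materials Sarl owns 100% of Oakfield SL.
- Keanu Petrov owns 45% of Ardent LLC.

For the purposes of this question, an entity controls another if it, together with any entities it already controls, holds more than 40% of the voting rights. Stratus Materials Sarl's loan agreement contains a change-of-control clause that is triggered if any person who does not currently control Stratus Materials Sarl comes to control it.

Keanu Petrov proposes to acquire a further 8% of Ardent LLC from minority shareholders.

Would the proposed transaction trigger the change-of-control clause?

The purchase changes only Keanu's holdings, so Keanu is the only person who could newly come to control Stratus.
Keanu holds 100% of Greywick, so Keanu controls Greywick.
Keanu holds 45% of Ardent, so Keanu controls Ardent.
In Stratus, Keanu's side holds only 7%, not > 40%.
So before the transaction, Keanu does not control Stratus.
After the purchase, Keanu's direct stake in Ardent rises to 45% + 8% = 53%.
Keanu holds 53% of Ardent, so Keanu controls Ardent.
After the transaction, Keanu's side holds 7% of Stratus, not > 40%, so Keanu still does not control Stratus.
No new person acquires control, so the clause is not triggered.

No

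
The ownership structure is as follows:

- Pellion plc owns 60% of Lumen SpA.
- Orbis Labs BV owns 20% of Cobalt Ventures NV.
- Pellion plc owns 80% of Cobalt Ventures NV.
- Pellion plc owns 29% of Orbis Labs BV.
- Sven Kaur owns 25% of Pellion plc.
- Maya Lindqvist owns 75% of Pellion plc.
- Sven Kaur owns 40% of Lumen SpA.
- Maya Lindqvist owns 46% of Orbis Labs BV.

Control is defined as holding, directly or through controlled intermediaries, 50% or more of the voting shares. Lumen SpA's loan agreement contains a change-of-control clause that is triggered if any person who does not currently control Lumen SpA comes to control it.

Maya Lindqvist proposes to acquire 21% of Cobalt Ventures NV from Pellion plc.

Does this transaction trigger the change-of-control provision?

No

The purchase adds only to Maya's holdings (Pellion's stake shrinks), so Maya is the only person who could newly come to control Lumen.
Maya holds 75% of Pellion, so Maya controls Pellion.
Pellion holds 60% of Lumen, so Maya controls Lumen.
So Maya already controls Lumen before the transaction.
After the purchase, Maya holds 21% of Cobalt directly, and Pellion's stake falls to 59%.
Maya controlled Lumen already, so this is not a new person acquiring control; every other person's position is unchanged or reduced.
No new person acquires control, so the clause is not triggered.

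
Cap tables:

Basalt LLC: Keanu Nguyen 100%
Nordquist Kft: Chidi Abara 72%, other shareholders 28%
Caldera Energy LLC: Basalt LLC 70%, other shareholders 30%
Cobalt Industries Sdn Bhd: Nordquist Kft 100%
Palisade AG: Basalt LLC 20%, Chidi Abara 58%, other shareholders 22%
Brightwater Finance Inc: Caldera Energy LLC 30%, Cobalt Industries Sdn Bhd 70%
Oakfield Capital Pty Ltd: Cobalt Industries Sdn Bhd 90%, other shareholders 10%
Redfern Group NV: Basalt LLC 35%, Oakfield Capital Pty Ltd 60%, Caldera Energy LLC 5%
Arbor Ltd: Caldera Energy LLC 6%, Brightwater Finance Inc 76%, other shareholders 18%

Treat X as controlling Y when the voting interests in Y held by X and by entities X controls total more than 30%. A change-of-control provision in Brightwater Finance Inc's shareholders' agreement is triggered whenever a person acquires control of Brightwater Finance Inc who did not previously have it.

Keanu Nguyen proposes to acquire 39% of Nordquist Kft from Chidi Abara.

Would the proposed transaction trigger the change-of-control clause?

The purchase adds only to Keanu's holdings (Chidi's stake shrinks), so Keanu is the only person who could newly come to control Brightwater.
Keanu holds 100% of Basalt, so Keanu controls Basalt.
Basalt holds 70% of Caldera, so Keanu controls Caldera.
Basalt and Caldera together hold 35% + 5% = 40% of Redfern, so Keanu controls Redfern.
In Brightwater, Keanu's side holds only 30%, not > 30%.
So before the transaction, Keanu does not control Brightwater.
After the purchase, Keanu holds 39% of Nordquist directly, and Chidi's stake falls to 33%.
Keanu holds 39% of Nordquist, so Keanu controls Nordquist.
Nordquist holds 100% of Cobalt, so Keanu controls Cobalt.
Caldera and Cobalt together hold 30% + 70% = 100% of Brightwater, so Keanu controls Brightwater.
Keanu did not control Brightwater before and does after, so the clause is triggered.

Yes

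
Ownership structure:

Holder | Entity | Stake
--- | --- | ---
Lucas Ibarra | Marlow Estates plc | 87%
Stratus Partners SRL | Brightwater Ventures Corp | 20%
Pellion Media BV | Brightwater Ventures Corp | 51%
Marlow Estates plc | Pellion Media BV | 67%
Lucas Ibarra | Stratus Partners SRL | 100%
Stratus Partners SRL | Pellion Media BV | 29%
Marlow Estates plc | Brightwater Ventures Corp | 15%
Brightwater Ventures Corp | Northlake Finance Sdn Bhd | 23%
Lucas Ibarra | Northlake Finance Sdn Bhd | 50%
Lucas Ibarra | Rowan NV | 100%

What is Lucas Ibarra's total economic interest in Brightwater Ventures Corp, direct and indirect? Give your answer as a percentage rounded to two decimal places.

77.57%

Lucas reaches Brightwater along 4 paths.
Via Marlow → Pellion: 87% × 67% × 51% = 29.7279%.
Via Stratus → Pellion: 100% × 29% × 51% = 14.79%.
Via Stratus: 100% × 20% = 20%.
Via Marlow: 87% × 15% = 13.05%.
Total: 29.7279% + 14.79% + 20% + 13.05% = 77.5679%.
Rounded: 77.57%.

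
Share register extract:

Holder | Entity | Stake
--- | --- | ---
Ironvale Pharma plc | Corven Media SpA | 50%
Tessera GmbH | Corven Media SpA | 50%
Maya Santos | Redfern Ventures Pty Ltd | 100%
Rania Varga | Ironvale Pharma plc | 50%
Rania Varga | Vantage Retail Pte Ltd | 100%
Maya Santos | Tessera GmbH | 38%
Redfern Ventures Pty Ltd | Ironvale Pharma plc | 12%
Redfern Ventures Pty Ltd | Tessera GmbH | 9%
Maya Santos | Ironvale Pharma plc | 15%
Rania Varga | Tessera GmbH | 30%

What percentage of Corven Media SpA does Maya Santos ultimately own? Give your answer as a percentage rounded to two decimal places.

37.00%

Maya reaches Corven along 4 paths.
Via Redfern → Ironvale: 100% × 12% × 50% = 6%.
Via Ironvale: 15% × 50% = 7.5%.
Via Tessera: 38% × 50% = 19%.
Via Redfern → Tessera: 100% × 9% × 50% = 4.5%.
Total: 6% + 7.5% + 19% + 4.5% = 37%.
Rounded: 37.00%.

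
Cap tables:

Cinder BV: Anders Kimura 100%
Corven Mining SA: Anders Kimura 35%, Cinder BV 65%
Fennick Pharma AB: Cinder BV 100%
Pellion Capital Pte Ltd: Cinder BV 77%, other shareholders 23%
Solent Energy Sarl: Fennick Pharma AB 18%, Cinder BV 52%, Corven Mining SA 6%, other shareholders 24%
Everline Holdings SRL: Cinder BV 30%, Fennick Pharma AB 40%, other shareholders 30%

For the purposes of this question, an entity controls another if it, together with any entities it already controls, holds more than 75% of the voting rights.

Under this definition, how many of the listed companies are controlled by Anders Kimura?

Anders holds 100% of Cinder, so Anders controls Cinder.
Anders and Cinder together hold 35% + 65% = 100% of Corven, so Anders controls Corven.
Cinder holds 100% of Fennick, so Anders controls Fennick.
Cinder holds 77% of Pellion, so Anders controls Pellion.
Fennick and Cinder and Corven together hold 18% + 52% + 6% = 76% of Solent, so Anders controls Solent.
No other company's threshold is met.
Anders controls 5 companies.

5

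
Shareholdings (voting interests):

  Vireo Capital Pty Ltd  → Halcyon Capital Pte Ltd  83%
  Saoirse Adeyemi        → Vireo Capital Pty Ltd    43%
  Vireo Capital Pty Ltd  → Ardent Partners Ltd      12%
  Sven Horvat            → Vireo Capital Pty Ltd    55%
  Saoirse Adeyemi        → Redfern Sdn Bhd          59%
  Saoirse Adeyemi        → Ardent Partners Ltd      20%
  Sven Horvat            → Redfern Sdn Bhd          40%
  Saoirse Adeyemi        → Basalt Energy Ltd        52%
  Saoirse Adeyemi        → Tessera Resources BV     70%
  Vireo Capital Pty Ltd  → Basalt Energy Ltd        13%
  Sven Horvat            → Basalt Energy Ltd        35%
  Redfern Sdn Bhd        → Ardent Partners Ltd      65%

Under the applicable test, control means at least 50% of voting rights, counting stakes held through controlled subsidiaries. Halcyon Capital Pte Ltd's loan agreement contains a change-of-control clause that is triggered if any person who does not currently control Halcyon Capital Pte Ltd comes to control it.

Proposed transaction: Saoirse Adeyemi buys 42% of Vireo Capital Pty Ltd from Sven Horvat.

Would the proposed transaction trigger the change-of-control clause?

Yes

The purchase adds only to Saoirse's holdings (Sven's stake shrinks), so Saoirse is the only person who could newly come to control Halcyon.
Saoirse holds 59% of Redfern, so Saoirse controls Redfern.
Saoirse holds 70% of Tessera, so Saoirse controls Tessera.
Redfern and Saoirse together hold 65% + 20% = 85% of Ardent, so Saoirse controls Ardent.
Saoirse holds 52% of Basalt, so Saoirse controls Basalt.
Neither Saoirse nor any entity Saoirse controls holds any voting interest in Halcyon.
So before the transaction, Saoirse does not control Halcyon.
After the purchase, Saoirse's direct stake in Vireo rises to 43% + 42% = 85%, and Sven's stake falls to 13%.
Saoirse holds 85% of Vireo, so Saoirse controls Vireo.
Vireo holds 83% of Halcyon, so Saoirse controls Halcyon.
Saoirse did not control Halcyon before and does after, so the clause is triggered.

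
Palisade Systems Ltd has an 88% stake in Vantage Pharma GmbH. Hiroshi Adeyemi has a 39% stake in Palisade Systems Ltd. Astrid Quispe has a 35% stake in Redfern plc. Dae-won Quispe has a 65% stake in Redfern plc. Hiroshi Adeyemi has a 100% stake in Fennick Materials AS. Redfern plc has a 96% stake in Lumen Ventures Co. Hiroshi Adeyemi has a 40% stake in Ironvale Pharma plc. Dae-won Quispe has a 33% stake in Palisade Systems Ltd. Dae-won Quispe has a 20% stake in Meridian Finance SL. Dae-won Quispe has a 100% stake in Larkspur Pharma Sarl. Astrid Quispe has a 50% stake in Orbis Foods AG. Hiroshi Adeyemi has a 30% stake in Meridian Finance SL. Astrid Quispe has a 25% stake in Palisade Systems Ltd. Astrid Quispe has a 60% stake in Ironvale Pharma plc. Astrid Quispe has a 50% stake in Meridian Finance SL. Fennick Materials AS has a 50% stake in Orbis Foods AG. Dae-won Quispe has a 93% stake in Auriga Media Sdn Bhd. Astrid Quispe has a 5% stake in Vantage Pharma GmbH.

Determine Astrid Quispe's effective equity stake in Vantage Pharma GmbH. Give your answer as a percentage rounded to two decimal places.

27.00%

Astrid reaches Vantage along 2 paths.
Via Palisade: 25% × 88% = 22%.
Direct stake: 5% = 5%.
Total: 22% + 5% = 27%.
Rounded: 27.00%.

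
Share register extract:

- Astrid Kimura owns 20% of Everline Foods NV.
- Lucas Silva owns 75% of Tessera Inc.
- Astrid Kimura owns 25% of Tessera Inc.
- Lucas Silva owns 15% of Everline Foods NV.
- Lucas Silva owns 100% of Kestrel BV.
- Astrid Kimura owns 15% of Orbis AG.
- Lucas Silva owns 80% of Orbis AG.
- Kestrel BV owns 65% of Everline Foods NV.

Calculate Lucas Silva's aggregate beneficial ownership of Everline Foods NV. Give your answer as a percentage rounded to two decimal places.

Lucas reaches Everline along 2 paths.
Direct stake: 15% = 15%.
Via Kestrel: 100% × 65% = 65%.
Total: 15% + 65% = 80%.
Rounded: 80.00%.

80.00%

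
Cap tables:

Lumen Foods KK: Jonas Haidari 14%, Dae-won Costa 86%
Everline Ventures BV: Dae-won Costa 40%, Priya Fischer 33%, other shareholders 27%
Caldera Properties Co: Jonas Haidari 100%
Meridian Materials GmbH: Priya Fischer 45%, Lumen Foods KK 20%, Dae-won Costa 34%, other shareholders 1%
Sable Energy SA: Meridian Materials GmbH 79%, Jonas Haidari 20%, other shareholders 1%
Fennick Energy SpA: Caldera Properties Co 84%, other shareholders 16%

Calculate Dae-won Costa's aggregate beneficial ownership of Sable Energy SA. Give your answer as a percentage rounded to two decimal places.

Dae-won reaches Sable along 2 paths.
Via Lumen → Meridian: 86% × 20% × 79% = 13.588%.
Via Meridian: 34% × 79% = 26.86%.
Total: 13.588% + 26.86% = 40.448%.
Rounded: 40.45%.

40.45%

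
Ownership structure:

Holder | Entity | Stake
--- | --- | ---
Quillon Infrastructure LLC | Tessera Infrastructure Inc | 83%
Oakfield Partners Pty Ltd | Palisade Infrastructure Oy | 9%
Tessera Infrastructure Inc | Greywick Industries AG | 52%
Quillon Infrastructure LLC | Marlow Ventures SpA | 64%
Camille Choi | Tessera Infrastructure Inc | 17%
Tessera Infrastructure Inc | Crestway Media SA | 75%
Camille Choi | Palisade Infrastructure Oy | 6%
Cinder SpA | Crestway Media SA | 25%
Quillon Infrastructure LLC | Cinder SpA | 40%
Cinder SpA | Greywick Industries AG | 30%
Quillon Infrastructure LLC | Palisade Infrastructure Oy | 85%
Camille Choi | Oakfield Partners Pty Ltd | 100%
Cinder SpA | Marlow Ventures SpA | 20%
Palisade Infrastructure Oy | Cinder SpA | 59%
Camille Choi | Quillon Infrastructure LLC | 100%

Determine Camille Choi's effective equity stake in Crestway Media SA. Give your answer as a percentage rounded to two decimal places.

Camille reaches Crestway along 6 paths.
Via Quillon → Tessera: 100% × 83% × 75% = 62.25%.
Via Tessera: 17% × 75% = 12.75%.
Via Oakfield → Palisade → Cinder: 100% × 9% × 59% × 25% = 1.3275%.
Via Palisade → Cinder: 6% × 59% × 25% = 0.885%.
Via Quillon → Palisade → Cinder: 100% × 85% × 59% × 25% = 12.5375%.
Via Quillon → Cinder: 100% × 40% × 25% = 10%.
Total: 62.25% + 12.75% + 1.3275% + 0.885% + 12.5375% + 10% = 99.75%.

99.75%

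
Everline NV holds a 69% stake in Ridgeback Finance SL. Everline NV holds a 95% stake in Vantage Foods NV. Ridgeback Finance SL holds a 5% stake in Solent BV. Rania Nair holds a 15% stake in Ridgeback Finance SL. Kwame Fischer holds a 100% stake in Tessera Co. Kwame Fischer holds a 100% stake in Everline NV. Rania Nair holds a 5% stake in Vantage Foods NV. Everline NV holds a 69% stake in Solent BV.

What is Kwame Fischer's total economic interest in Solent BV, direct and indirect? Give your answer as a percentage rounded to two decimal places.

72.45%

Kwame reaches Solent along 2 paths.
Via Everline: 100% × 69% = 69%.
Via Everline → Ridgeback: 100% × 69% × 5% = 3.45%.
Total: 69% + 3.45% = 72.45%.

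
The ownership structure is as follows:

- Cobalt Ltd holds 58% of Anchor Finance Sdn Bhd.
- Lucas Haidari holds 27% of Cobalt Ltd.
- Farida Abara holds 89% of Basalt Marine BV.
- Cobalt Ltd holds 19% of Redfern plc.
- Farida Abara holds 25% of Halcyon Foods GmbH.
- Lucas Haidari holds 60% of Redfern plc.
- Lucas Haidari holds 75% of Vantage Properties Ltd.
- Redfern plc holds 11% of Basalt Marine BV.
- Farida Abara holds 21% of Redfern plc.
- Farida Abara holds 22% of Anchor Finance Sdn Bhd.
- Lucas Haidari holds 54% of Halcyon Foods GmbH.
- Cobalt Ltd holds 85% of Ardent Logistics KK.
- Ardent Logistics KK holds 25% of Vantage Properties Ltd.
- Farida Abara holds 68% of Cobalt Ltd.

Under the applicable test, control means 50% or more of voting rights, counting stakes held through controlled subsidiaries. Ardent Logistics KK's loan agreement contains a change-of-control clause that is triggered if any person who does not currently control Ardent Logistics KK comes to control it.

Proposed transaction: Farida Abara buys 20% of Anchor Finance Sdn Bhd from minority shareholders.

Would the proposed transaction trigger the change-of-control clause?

No

The purchase changes only Farida's holdings, so Farida is the only person who could newly come to control Ardent.
Farida holds 68% of Cobalt, so Farida controls Cobalt.
Cobalt holds 85% of Ardent, so Farida controls Ardent.
So Farida already controls Ardent before the transaction.
After the purchase, Farida's direct stake in Anchor rises to 22% + 20% = 42%.
Farida controlled Ardent already, so this is not a new person acquiring control; every other person's position is unchanged or reduced.
No new person acquires control, so the clause is not triggered.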